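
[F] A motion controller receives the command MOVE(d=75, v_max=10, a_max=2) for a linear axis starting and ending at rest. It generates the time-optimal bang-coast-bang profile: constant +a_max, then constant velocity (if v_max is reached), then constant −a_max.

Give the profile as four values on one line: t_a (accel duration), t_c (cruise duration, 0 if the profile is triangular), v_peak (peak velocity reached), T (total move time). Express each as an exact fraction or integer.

(v_max)²/a_max = 10²/2 = 50
75 ≥ 50 → trapezoidal
t_a = 10/2 = 5; v_peak = 10
d_cruise = 75 − 50 = 25; t_c = 25/10 = 5/2
T = 2·5 + 5/2 = 25/2

t_a=5 t_c=5/2 v_peak=10 T=25/2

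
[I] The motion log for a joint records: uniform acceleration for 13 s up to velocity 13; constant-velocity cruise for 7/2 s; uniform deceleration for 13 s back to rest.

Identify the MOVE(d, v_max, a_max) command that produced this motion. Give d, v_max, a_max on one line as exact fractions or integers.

d=429/2 v_max=13 a_max=1

a_max = 13/13 = 1
d_a = ½·13·13 = 169/2; d_c = 13·7/2 = 91/2
d = 2·169/2 + 91/2 = 429/2
t_c = 7/2 > 0 ⇒ limit active, v_max = 13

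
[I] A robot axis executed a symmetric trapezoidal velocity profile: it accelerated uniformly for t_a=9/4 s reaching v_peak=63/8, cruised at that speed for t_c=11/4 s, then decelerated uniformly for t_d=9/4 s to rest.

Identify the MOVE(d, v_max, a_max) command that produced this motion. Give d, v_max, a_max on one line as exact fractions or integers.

d=315/8 v_max=63/8 a_max=7/2

a_max = (63/8)/(9/4) = 7/2
d_a = ½·63/8·9/4 = 567/64; d_c = 63/8·11/4 = 693/32
d = 2·567/64 + 693/32 = 315/8
t_c = 11/4 > 0 → v_max = v_peak = 63/8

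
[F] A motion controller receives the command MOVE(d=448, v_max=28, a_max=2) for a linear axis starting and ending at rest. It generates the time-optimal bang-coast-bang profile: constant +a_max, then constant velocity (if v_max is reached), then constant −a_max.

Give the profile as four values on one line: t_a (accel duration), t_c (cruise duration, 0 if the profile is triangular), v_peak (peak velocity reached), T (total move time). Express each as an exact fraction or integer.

vₘ²/aₘ = 28²/2 = 392
448 ≥ 392 → trapezoidal
t_a = 28/2 = 14; v_peak = 28
d_cruise = 448 − 392 = 56; t_c = 56/28 = 2
T = 2·14 + 2 = 30

t_a=14 t_c=2 v_peak=28 T=30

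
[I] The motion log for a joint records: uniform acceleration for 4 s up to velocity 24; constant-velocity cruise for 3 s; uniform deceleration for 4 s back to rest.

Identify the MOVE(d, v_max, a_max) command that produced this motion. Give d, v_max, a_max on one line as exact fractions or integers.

d=168 v_max=24 a_max=6

a_max = 24/4 = 6
d_a = ½·24·4 = 48; d_c = 24·3 = 72
d = 2·48 + 72 = 168
t_c = 3 > 0 so v_max = 24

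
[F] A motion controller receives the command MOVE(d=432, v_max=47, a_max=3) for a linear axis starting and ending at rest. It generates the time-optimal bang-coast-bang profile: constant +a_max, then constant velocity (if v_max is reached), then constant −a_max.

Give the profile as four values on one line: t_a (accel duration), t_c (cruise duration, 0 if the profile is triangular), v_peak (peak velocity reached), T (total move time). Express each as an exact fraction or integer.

t_a=12 t_c=0 v_peak=36 T=24

(v_max)²/a_max = 47²/3 = 2209/3
432 < 2209/3 → triangular
v_peak = √(432·3) = √1296 = 36
t_a = 36/3 = 12; t_c = 0
T = 2·12 = 24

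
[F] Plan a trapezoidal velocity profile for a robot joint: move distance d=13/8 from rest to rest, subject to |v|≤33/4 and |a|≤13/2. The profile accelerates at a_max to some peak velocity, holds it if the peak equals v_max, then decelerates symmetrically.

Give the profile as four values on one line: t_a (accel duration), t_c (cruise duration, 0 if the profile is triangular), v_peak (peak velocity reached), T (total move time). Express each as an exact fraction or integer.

t_a=1/2 t_c=0 v_peak=13/4 T=1

(v_max)²/a_max = (33/4)²/(13/2) = 1089/104
13/8 < 1089/104 → triangular
v_peak = √(13/8·13/2) = √(169/16) = 13/4
t_a = (13/4)/(13/2) = 1/2; t_c = 0
T = 2·1/2 = 1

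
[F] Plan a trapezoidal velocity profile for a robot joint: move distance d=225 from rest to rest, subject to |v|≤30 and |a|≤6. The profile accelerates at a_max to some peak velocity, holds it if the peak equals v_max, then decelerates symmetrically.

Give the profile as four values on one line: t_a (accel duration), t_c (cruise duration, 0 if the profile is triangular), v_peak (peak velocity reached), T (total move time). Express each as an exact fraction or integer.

vₘ²/aₘ = 30²/6 = 150
225 ≥ 150 → trapezoidal
t_a = 30/6 = 5; v_peak = 30
d_cruise = 225 − 150 = 75; t_c = 75/30 = 5/2
T = 2·5 + 5/2 = 25/2

t_a=5 t_c=5/2 v_peak=30 T=25/2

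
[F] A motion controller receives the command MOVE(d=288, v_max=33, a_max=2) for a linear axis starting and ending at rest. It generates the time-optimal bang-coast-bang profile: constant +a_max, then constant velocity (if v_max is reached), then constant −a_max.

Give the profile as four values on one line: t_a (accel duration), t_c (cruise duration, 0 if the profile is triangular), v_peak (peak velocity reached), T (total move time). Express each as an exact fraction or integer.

v_max²/a_max = 33²/2 = 1089/2
288 < 1089/2 ⇒ no cruise
v_peak = √(288·2) = √576 = 24
t_a = 24/2 = 12; t_c = 0
T = 2·12 = 24

t_a=12 t_c=0 v_peak=24 T=24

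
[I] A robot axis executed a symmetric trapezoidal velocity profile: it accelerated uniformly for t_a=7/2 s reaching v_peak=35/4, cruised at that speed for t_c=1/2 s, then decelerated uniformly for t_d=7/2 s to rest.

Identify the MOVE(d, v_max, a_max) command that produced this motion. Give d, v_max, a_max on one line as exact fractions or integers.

d=35 v_max=35/4 a_max=5/2

a_max = (35/4)/(7/2) = 5/2
d_a = ½·35/4·7/2 = 245/16; d_c = 35/4·1/2 = 35/8
d = 2·245/16 + 35/8 = 35
t_c = 1/2 > 0 → v_max = v_peak = 35/4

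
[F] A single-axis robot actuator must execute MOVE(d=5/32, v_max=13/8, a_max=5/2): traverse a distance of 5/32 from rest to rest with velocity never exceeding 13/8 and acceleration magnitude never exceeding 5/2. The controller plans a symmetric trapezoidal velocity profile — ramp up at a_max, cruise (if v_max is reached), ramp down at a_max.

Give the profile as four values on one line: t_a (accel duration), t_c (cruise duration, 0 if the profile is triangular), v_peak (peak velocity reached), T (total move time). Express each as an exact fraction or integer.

(v_max)²/a_max = (13/8)²/(5/2) = 169/160
5/32 < 169/160 → triangular
v_peak = √(5/32·5/2) = √(25/64) = 5/8
t_a = (5/8)/(5/2) = 1/4; t_c = 0
T = 2·1/4 = 1/2

t_a=1/4 t_c=0 v_peak=5/8 T=1/2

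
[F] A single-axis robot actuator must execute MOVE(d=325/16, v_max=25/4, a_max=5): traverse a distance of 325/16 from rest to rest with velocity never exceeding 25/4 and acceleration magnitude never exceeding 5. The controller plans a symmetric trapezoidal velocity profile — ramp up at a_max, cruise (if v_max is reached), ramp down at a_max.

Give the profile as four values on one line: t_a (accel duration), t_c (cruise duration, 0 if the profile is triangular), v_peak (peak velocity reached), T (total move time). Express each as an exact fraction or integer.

v_max²/a_max = (25/4)²/5 = 125/16
325/16 ≥ 125/16 so v_max reached
t_a = (25/4)/5 = 5/4; v_peak = 25/4
d_cruise = 325/16 − 125/16 = 25/2; t_c = (25/2)/(25/4) = 2
T = 2·5/4 + 2 = 9/2

t_a=5/4 t_c=2 v_peak=25/4 T=9/2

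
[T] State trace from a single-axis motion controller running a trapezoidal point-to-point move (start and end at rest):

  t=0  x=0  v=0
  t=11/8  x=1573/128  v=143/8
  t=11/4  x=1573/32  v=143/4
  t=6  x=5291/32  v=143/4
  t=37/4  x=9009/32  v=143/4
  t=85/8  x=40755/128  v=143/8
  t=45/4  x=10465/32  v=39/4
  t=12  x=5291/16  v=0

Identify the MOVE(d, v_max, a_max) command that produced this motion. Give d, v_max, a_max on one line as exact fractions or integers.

d=5291/16 v_max=143/4 a_max=13

final state: t=12, x=5291/16, v=0 → d = 5291/16
a_max = (143/8−0)/(11/8−0) = 13
max v = 143/4 over t∈[11/4,37/4] → v_max = 143/4
check: 143/4·(11/4+13/2) = 5291/16 ✓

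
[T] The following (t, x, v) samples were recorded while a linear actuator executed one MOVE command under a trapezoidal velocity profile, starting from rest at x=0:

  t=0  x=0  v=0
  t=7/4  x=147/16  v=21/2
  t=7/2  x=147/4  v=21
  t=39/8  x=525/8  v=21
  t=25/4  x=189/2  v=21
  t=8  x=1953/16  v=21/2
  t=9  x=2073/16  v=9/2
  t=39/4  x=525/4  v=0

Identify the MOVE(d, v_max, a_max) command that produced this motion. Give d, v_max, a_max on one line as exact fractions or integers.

final state: t=39/4, x=525/4, v=0 → d = 525/4
a_max = (21/2−0)/(7/4−0) = 6
max v = 21 over t∈[7/2,25/4] → v_max = 21
check: 21·(7/2+11/4) = 525/4 ✓

d=525/4 v_max=21 a_max=6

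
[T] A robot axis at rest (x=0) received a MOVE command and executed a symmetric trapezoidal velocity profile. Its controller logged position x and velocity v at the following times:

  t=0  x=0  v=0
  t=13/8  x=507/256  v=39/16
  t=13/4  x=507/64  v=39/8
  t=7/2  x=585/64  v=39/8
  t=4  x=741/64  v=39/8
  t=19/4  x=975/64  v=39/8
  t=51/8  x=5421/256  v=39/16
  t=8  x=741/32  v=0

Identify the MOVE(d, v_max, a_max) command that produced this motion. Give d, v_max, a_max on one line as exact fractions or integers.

d=741/32 v_max=39/8 a_max=3/2

final state: t=8, x=741/32, v=0 → d = 741/32
a_max = (39/16−0)/(13/8−0) = 3/2
max v = 39/8 over t∈[13/4,19/4] → v_max = 39/8
check: 39/8·(13/4+3/2) = 741/32 ✓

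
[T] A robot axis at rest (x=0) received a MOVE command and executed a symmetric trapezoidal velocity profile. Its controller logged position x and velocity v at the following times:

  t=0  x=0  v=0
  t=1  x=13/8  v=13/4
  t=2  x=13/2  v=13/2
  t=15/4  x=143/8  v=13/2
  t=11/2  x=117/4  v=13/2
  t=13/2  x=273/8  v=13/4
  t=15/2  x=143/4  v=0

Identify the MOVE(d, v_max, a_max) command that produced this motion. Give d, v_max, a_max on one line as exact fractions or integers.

d=143/4 v_max=13/2 a_max=13/4

final state: t=15/2, x=143/4, v=0 → d = 143/4
a_max = (13/4−0)/(1−0) = 13/4
max v = 13/2 over t∈[2,11/2] → v_max = 13/2
check: 13/2·(2+7/2) = 143/4 ✓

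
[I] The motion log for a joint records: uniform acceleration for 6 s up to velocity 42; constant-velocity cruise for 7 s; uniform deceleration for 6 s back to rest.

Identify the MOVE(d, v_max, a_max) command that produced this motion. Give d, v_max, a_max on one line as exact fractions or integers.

d=546 v_max=42 a_max=7

a_max = 42/6 = 7
d_a = ½·42·6 = 126; d_c = 42·7 = 294
d = 2·126 + 294 = 546
t_c = 7 > 0 so v_max = 42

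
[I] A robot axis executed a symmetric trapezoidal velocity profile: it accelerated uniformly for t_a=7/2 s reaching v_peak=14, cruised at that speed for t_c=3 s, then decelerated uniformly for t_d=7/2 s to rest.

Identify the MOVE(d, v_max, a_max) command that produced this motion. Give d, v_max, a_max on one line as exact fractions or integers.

d=91 v_max=14 a_max=4

a_max = 14/(7/2) = 4
d_a = ½·14·7/2 = 49/2; d_c = 14·3 = 42
d = 2·49/2 + 42 = 91
t_c = 3 > 0 so v_max = 14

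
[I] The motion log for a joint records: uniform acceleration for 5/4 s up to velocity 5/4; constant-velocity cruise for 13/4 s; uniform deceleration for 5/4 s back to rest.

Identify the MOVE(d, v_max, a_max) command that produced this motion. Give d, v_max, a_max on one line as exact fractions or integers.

a_max = (5/4)/(5/4) = 1
d_a = ½·5/4·5/4 = 25/32; d_c = 5/4·13/4 = 65/16
d = 2·25/32 + 65/16 = 45/8
t_c = 13/4 > 0 so v_max = 5/4

d=45/8 v_max=5/4 a_max=1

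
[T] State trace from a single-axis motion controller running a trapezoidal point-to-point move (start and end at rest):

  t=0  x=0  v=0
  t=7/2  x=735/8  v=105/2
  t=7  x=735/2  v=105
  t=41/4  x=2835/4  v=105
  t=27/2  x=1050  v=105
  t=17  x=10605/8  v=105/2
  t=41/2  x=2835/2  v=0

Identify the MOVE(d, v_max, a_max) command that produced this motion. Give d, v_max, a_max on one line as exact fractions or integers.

final state: t=41/2, x=2835/2, v=0 → d = 2835/2
a_max = (105/2−0)/(7/2−0) = 15
max v = 105 over t∈[7,27/2] → v_max = 105
check: 105·(7+13/2) = 2835/2 ✓

d=2835/2 v_max=105 a_max=15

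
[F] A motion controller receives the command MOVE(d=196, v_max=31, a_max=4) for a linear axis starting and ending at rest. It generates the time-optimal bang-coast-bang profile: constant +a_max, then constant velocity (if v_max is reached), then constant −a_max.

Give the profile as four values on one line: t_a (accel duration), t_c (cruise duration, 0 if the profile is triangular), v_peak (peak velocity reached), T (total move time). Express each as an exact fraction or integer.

t_a=7 t_c=0 v_peak=28 T=14

vₘ²/aₘ = 31²/4 = 961/4
196 < 961/4 → triangular
v_peak = √(196·4) = √784 = 28
t_a = 28/4 = 7; t_c = 0
T = 2·7 = 14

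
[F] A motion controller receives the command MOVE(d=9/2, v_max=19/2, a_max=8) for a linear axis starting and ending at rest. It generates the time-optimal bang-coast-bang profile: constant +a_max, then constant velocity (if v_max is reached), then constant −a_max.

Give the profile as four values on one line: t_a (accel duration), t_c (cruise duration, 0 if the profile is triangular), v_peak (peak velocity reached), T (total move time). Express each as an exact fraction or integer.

t_a=3/4 t_c=0 v_peak=6 T=3/2

vₘ²/aₘ = (19/2)²/8 = 361/32
9/2 < 361/32 so t_c = 0
v_peak = √(9/2·8) = √36 = 6
t_a = 6/8 = 3/4; t_c = 0
T = 2·3/4 = 3/2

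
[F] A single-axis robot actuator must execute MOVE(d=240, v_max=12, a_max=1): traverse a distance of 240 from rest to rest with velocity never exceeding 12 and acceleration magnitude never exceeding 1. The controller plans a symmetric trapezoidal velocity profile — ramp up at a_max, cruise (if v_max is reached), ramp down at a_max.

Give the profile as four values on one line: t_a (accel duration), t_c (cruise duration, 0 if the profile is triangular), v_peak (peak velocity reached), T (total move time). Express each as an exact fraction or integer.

t_a=12 t_c=8 v_peak=12 T=32

vₘ²/aₘ = 12²/1 = 144
240 ≥ 144 ⇒ cruise phase
t_a = 12/1 = 12; v_peak = 12
d_cruise = 240 − 144 = 96; t_c = 96/12 = 8
T = 2·12 + 8 = 32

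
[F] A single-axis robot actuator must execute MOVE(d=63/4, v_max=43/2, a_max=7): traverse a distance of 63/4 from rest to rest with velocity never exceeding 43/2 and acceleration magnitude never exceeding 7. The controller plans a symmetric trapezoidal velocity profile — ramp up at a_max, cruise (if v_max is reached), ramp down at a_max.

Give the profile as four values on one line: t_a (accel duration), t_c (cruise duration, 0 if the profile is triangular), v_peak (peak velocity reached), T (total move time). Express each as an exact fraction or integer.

v_max²/a_max = (43/2)²/7 = 1849/28
63/4 < 1849/28 so t_c = 0
v_peak = √(63/4·7) = √(441/4) = 21/2
t_a = (21/2)/7 = 3/2; t_c = 0
T = 2·3/2 = 3

t_a=3/2 t_c=0 v_peak=21/2 T=3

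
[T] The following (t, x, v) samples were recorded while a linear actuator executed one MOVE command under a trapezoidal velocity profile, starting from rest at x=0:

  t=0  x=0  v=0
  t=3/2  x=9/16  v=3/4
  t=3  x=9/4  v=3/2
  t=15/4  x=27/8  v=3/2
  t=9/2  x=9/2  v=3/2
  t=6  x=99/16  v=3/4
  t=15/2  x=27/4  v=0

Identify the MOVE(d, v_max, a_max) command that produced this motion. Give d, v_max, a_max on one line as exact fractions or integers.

final state: t=15/2, x=27/4, v=0 → d = 27/4
a_max = (3/4−0)/(3/2−0) = 1/2
max v = 3/2 over t∈[3,9/2] → v_max = 3/2
check: 3/2·(3+3/2) = 27/4 ✓

d=27/4 v_max=3/2 a_max=1/2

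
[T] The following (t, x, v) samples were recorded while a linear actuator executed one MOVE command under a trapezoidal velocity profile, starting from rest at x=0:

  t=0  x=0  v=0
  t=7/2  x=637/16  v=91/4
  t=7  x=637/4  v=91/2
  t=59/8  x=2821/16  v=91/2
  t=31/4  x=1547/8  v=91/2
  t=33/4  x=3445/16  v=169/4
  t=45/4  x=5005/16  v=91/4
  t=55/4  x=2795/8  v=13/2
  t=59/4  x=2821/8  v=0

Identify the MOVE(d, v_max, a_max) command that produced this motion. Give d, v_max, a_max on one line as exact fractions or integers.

final state: t=59/4, x=2821/8, v=0 → d = 2821/8
a_max = (91/4−0)/(7/2−0) = 13/2
max v = 91/2 over t∈[7,31/4] → v_max = 91/2
check: 91/2·(7+3/4) = 2821/8 ✓

d=2821/8 v_max=91/2 a_max=13/2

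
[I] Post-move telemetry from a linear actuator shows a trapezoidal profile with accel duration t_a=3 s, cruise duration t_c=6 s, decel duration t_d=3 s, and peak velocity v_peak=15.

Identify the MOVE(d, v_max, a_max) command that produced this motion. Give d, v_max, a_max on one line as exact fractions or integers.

d=135 v_max=15 a_max=5

a_max = 15/3 = 5
d_a = ½·15·3 = 45/2; d_c = 15·6 = 90
d = 2·45/2 + 90 = 135
t_c = 6 > 0 so v_max = 15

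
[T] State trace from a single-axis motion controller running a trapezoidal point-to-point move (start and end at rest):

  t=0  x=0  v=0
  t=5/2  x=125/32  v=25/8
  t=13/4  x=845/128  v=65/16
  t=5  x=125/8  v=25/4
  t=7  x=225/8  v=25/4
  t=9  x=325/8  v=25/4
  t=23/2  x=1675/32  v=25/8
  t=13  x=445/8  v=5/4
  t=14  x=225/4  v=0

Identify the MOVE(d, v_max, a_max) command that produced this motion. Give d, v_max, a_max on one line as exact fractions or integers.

final state: t=14, x=225/4, v=0 → d = 225/4
a_max = (25/8−0)/(5/2−0) = 5/4
max v = 25/4 over t∈[5,9] → v_max = 25/4
check: 25/4·(5+4) = 225/4 ✓

d=225/4 v_max=25/4 a_max=5/4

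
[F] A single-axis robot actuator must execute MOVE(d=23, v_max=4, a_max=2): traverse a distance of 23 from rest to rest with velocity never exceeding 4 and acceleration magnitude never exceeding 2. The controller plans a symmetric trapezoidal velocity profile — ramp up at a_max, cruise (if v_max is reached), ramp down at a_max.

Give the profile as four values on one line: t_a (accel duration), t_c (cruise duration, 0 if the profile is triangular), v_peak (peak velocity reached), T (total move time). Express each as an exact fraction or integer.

t_a=2 t_c=15/4 v_peak=4 T=31/4

(v_max)²/a_max = 4²/2 = 8
23 ≥ 8 ⇒ cruise phase
t_a = 4/2 = 2; v_peak = 4
d_cruise = 23 − 8 = 15; t_c = 15/4
T = 2·2 + 15/4 = 31/4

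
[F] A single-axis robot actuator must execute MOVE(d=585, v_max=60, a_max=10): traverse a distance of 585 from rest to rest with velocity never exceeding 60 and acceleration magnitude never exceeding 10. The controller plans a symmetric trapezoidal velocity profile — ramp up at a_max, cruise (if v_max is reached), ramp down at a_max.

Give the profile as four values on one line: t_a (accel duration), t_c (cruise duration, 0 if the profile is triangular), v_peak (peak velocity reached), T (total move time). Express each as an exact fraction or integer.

t_a=6 t_c=15/4 v_peak=60 T=63/4

(v_max)²/a_max = 60²/10 = 360
585 ≥ 360 → trapezoidal
t_a = 60/10 = 6; v_peak = 60
d_cruise = 585 − 360 = 225; t_c = 225/60 = 15/4
T = 2·6 + 15/4 = 63/4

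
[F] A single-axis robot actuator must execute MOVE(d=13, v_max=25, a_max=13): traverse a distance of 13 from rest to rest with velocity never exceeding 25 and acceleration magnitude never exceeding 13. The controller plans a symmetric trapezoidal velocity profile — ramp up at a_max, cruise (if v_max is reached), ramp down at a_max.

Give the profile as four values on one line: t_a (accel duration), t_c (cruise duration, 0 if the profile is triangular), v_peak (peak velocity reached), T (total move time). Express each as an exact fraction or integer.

vₘ²/aₘ = 25²/13 = 625/13
13 < 625/13 → triangular
v_peak = √(13·13) = √169 = 13
t_a = 13/13 = 1; t_c = 0
T = 2·1 = 2

t_a=1 t_c=0 v_peak=13 T=2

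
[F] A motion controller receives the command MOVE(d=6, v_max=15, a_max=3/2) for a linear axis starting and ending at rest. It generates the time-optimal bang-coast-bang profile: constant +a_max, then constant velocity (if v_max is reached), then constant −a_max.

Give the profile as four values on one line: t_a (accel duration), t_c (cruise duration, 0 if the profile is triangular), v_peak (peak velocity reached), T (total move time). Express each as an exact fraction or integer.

v_max²/a_max = 15²/(3/2) = 150
6 < 150 so t_c = 0
v_peak = √(6·3/2) = √9 = 3
t_a = 3/(3/2) = 2; t_c = 0
T = 2·2 = 4

t_a=2 t_c=0 v_peak=3 T=4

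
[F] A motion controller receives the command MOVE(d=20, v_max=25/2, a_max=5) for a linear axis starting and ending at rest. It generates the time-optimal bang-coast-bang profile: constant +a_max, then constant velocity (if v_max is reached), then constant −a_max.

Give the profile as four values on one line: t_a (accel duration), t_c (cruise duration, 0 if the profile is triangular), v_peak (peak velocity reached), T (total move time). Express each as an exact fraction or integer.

(v_max)²/a_max = (25/2)²/5 = 125/4
20 < 125/4 ⇒ no cruise
v_peak = √(20·5) = √100 = 10
t_a = 10/5 = 2; t_c = 0
T = 2·2 = 4

t_a=2 t_c=0 v_peak=10 T=4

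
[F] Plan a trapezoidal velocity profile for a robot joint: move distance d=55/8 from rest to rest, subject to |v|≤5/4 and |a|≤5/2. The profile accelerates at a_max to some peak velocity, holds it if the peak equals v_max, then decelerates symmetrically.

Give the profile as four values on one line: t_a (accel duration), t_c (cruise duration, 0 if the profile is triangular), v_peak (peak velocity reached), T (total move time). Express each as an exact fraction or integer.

t_a=1/2 t_c=5 v_peak=5/4 T=6

(v_max)²/a_max = (5/4)²/(5/2) = 5/8
55/8 ≥ 5/8 → trapezoidal
t_a = (5/4)/(5/2) = 1/2; v_peak = 5/4
d_cruise = 55/8 − 5/8 = 25/4; t_c = (25/4)/(5/4) = 5
T = 2·1/2 + 5 = 6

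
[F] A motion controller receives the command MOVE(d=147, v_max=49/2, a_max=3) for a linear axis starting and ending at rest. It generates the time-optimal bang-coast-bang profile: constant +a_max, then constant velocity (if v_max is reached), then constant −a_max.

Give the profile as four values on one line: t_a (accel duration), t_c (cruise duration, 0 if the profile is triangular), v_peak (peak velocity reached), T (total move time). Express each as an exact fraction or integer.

t_a=7 t_c=0 v_peak=21 T=14

(v_max)²/a_max = (49/2)²/3 = 2401/12
147 < 2401/12 so t_c = 0
v_peak = √(147·3) = √441 = 21
t_a = 21/3 = 7; t_c = 0
T = 2·7 = 14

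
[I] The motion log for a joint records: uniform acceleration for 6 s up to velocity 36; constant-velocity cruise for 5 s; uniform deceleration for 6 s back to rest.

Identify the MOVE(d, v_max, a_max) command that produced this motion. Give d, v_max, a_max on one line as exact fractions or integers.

d=396 v_max=36 a_max=6

a_max = 36/6 = 6
d_a = ½·36·6 = 108; d_c = 36·5 = 180
d = 2·108 + 180 = 396
t_c = 5 > 0 so v_max = 36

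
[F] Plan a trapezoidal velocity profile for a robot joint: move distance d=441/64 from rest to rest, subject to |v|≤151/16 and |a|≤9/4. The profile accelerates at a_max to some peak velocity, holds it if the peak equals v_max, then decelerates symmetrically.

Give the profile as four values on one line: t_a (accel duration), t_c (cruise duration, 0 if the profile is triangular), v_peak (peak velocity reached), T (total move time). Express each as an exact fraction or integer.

v_max²/a_max = (151/16)²/(9/4) = 22801/576
441/64 < 22801/576 so t_c = 0
v_peak = √(441/64·9/4) = √(3969/256) = 63/16
t_a = (63/16)/(9/4) = 7/4; t_c = 0
T = 2·7/4 = 7/2

t_a=7/4 t_c=0 v_peak=63/16 T=7/2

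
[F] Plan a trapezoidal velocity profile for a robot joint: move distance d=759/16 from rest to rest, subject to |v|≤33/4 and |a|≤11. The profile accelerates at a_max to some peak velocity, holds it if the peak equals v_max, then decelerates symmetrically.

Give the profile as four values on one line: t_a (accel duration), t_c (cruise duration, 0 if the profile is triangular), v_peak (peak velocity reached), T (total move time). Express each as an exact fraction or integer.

t_a=3/4 t_c=5 v_peak=33/4 T=13/2

vₘ²/aₘ = (33/4)²/11 = 99/16
759/16 ≥ 99/16 ⇒ cruise phase
t_a = (33/4)/11 = 3/4; v_peak = 33/4
d_cruise = 759/16 − 99/16 = 165/4; t_c = (165/4)/(33/4) = 5
T = 2·3/4 + 5 = 13/2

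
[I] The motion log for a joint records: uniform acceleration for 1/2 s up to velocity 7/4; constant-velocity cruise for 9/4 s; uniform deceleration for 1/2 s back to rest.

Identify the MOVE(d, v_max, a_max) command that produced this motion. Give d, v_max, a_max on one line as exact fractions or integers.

a_max = (7/4)/(1/2) = 7/2
d_a = ½·7/4·1/2 = 7/16; d_c = 7/4·9/4 = 63/16
d = 2·7/16 + 63/16 = 77/16
t_c = 9/4 > 0 ⇒ limit active, v_max = 7/4

d=77/16 v_max=7/4 a_max=7/2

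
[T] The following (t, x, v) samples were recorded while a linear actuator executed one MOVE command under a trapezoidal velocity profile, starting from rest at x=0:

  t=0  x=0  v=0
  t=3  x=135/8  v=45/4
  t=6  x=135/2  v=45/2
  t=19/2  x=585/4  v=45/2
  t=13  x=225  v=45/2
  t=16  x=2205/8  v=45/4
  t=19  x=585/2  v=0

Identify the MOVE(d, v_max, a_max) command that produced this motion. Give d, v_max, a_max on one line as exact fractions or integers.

d=585/2 v_max=45/2 a_max=15/4

final state: t=19, x=585/2, v=0 → d = 585/2
a_max = (45/4−0)/(3−0) = 15/4
max v = 45/2 over t∈[6,13] → v_max = 45/2
check: 45/2·(6+7) = 585/2 ✓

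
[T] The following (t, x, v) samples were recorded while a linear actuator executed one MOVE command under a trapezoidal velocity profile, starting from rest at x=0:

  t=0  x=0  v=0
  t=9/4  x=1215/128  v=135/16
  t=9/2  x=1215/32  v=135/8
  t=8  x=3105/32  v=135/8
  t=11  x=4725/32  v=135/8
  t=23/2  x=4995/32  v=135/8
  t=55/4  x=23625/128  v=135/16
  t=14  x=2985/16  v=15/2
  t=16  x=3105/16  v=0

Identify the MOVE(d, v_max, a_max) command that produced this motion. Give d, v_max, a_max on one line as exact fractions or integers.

d=3105/16 v_max=135/8 a_max=15/4

final state: t=16, x=3105/16, v=0 → d = 3105/16
a_max = (135/16−0)/(9/4−0) = 15/4
max v = 135/8 over t∈[9/2,23/2] → v_max = 135/8
check: 135/8·(9/2+7) = 3105/16 ✓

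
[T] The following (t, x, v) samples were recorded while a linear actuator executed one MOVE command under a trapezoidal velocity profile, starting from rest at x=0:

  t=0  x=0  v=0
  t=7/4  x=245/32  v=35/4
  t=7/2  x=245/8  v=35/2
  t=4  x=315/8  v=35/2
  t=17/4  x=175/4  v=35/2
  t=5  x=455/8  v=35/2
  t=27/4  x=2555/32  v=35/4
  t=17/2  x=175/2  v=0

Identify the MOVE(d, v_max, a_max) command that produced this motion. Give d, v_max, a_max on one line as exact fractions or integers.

d=175/2 v_max=35/2 a_max=5

final state: t=17/2, x=175/2, v=0 → d = 175/2
a_max = (35/4−0)/(7/4−0) = 5
max v = 35/2 over t∈[7/2,5] → v_max = 35/2
check: 35/2·(7/2+3/2) = 175/2 ✓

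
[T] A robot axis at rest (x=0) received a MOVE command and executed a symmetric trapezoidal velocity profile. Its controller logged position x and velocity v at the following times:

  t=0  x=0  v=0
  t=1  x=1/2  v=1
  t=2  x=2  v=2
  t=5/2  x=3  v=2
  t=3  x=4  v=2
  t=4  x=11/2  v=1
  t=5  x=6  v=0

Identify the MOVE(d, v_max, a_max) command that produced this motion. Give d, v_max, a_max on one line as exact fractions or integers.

d=6 v_max=2 a_max=1

final state: t=5, x=6, v=0 → d = 6
a_max = (1−0)/(1−0) = 1
max v = 2 over t∈[2,3] → v_max = 2
check: 2·(2+1) = 6 ✓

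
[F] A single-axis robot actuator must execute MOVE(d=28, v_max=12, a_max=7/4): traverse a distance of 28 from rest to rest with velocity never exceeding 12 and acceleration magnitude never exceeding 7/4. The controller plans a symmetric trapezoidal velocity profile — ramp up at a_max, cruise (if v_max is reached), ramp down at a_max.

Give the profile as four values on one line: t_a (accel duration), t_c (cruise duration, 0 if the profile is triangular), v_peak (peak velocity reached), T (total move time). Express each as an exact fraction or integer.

(v_max)²/a_max = 12²/(7/4) = 576/7
28 < 576/7 → triangular
v_peak = √(28·7/4) = √49 = 7
t_a = 7/(7/4) = 4; t_c = 0
T = 2·4 = 8

t_a=4 t_c=0 v_peak=7 T=8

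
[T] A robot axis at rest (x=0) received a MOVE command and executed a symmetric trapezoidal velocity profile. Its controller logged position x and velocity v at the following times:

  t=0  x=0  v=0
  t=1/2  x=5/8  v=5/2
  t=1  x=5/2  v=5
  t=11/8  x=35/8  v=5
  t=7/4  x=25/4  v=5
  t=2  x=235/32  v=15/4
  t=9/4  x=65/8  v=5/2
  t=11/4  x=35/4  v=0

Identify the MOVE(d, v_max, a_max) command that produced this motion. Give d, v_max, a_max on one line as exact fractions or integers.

final state: t=11/4, x=35/4, v=0 → d = 35/4
a_max = (5/2−0)/(1/2−0) = 5
max v = 5 over t∈[1,7/4] → v_max = 5
check: 5·(1+3/4) = 35/4 ✓

d=35/4 v_max=5 a_max=5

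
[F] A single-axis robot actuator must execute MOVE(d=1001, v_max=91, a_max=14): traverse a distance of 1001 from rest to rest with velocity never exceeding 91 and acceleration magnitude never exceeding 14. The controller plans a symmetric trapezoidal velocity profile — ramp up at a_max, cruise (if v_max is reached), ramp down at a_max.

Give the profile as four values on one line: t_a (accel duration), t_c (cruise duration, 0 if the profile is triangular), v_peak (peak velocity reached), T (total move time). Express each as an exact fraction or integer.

vₘ²/aₘ = 91²/14 = 1183/2
1001 ≥ 1183/2 ⇒ cruise phase
t_a = 91/14 = 13/2; v_peak = 91
d_cruise = 1001 − 1183/2 = 819/2; t_c = (819/2)/91 = 9/2
T = 2·13/2 + 9/2 = 35/2

t_a=13/2 t_c=9/2 v_peak=91 T=35/2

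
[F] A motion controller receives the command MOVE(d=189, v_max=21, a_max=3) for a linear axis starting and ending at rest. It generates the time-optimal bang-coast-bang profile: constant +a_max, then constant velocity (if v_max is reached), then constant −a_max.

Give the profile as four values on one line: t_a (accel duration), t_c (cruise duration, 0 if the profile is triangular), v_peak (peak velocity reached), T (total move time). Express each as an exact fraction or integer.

t_a=7 t_c=2 v_peak=21 T=16

v_max²/a_max = 21²/3 = 147
189 ≥ 147 so v_max reached
t_a = 21/3 = 7; v_peak = 21
d_cruise = 189 − 147 = 42; t_c = 42/21 = 2
T = 2·7 + 2 = 16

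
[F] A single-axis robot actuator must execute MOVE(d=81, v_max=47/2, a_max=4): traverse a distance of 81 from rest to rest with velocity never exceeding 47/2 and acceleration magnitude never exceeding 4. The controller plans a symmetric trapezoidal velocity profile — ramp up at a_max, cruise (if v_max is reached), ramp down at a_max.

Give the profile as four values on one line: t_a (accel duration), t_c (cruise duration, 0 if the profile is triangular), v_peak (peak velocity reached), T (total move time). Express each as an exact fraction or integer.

(v_max)²/a_max = (47/2)²/4 = 2209/16
81 < 2209/16 so t_c = 0
v_peak = √(81·4) = √324 = 18
t_a = 18/4 = 9/2; t_c = 0
T = 2·9/2 = 9

t_a=9/2 t_c=0 v_peak=18 T=9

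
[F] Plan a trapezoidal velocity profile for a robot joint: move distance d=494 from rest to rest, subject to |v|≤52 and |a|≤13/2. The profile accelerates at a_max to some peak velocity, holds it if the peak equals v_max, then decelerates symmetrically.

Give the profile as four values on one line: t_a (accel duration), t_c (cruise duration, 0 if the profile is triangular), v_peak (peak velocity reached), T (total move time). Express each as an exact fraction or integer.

t_a=8 t_c=3/2 v_peak=52 T=35/2

(v_max)²/a_max = 52²/(13/2) = 416
494 ≥ 416 ⇒ cruise phase
t_a = 52/(13/2) = 8; v_peak = 52
d_cruise = 494 − 416 = 78; t_c = 78/52 = 3/2
T = 2·8 + 3/2 = 35/2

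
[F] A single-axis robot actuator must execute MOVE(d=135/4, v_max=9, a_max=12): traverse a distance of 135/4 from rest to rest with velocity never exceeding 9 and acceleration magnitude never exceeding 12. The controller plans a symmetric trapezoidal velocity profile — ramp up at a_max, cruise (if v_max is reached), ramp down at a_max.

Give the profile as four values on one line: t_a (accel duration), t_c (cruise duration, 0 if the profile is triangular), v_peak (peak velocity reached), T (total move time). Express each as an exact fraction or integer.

t_a=3/4 t_c=3 v_peak=9 T=9/2

(v_max)²/a_max = 9²/12 = 27/4
135/4 ≥ 27/4 → trapezoidal
t_a = 9/12 = 3/4; v_peak = 9
d_cruise = 135/4 − 27/4 = 27; t_c = 27/9 = 3
T = 2·3/4 + 3 = 9/2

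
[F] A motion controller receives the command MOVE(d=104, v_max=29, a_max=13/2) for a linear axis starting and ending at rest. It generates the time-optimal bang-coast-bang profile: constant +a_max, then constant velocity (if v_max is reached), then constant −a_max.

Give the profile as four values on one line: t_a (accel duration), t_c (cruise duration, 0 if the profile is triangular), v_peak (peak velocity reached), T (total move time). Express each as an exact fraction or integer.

vₘ²/aₘ = 29²/(13/2) = 1682/13
104 < 1682/13 ⇒ no cruise
v_peak = √(104·13/2) = √676 = 26
t_a = 26/(13/2) = 4; t_c = 0
T = 2·4 = 8

t_a=4 t_c=0 v_peak=26 T=8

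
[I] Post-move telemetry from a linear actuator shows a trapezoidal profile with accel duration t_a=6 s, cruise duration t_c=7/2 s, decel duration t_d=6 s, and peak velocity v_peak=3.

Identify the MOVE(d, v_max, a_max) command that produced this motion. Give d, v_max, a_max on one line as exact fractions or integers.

d=57/2 v_max=3 a_max=1/2

a_max = 3/6 = 1/2
d_a = ½·3·6 = 9; d_c = 3·7/2 = 21/2
d = 2·9 + 21/2 = 57/2
t_c = 7/2 > 0 so v_max = 3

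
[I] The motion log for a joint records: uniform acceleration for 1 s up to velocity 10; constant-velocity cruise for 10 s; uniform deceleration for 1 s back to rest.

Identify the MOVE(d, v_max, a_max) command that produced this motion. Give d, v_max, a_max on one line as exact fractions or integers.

d=110 v_max=10 a_max=10

a_max = 10/1 = 10
d_a = ½·10·1 = 5; d_c = 10·10 = 100
d = 2·5 + 100 = 110
t_c = 10 > 0 → v_max = v_peak = 10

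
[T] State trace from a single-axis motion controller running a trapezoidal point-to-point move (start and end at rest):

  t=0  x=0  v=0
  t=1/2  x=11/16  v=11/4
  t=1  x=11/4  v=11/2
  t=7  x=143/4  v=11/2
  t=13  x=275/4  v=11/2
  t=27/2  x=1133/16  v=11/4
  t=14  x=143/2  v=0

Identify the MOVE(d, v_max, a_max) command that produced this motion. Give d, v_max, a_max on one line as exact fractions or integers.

d=143/2 v_max=11/2 a_max=11/2

final state: t=14, x=143/2, v=0 → d = 143/2
a_max = (11/4−0)/(1/2−0) = 11/2
max v = 11/2 over t∈[1,13] → v_max = 11/2
check: 11/2·(1+12) = 143/2 ✓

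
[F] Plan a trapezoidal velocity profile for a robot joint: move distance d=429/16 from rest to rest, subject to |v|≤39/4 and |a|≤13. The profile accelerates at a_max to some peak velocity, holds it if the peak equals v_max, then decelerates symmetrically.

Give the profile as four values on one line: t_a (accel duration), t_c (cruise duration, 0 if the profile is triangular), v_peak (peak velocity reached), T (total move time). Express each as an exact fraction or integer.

(v_max)²/a_max = (39/4)²/13 = 117/16
429/16 ≥ 117/16 → trapezoidal
t_a = (39/4)/13 = 3/4; v_peak = 39/4
d_cruise = 429/16 − 117/16 = 39/2; t_c = (39/2)/(39/4) = 2
T = 2·3/4 + 2 = 7/2

t_a=3/4 t_c=2 v_peak=39/4 T=7/2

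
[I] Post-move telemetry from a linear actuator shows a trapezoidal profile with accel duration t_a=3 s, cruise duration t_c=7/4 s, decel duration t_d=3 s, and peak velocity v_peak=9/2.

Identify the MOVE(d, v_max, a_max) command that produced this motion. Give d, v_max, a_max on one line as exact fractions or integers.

d=171/8 v_max=9/2 a_max=3/2

a_max = (9/2)/3 = 3/2
d_a = ½·9/2·3 = 27/4; d_c = 9/2·7/4 = 63/8
d = 2·27/4 + 63/8 = 171/8
t_c = 7/4 > 0 so v_max = 9/2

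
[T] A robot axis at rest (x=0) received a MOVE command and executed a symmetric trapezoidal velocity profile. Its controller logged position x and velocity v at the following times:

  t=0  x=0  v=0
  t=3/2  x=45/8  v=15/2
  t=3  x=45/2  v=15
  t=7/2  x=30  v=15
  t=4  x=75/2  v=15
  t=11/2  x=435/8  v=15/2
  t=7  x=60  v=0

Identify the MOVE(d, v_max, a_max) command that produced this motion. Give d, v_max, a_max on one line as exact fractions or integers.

final state: t=7, x=60, v=0 → d = 60
a_max = (15/2−0)/(3/2−0) = 5
max v = 15 over t∈[3,4] → v_max = 15
check: 15·(3+1) = 60 ✓

d=60 v_max=15 a_max=5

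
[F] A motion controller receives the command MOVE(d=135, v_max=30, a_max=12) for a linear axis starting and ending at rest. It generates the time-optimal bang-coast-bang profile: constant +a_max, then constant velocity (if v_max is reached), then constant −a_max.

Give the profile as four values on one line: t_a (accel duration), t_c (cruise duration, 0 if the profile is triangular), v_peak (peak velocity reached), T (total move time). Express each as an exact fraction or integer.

t_a=5/2 t_c=2 v_peak=30 T=7

v_max²/a_max = 30²/12 = 75
135 ≥ 75 ⇒ cruise phase
t_a = 30/12 = 5/2; v_peak = 30
d_cruise = 135 − 75 = 60; t_c = 60/30 = 2
T = 2·5/2 + 2 = 7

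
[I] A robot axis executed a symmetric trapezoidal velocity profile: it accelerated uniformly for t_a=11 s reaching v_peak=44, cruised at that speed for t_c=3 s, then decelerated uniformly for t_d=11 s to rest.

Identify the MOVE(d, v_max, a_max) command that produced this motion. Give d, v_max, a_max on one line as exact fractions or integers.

d=616 v_max=44 a_max=4

a_max = 44/11 = 4
d_a = ½·44·11 = 242; d_c = 44·3 = 132
d = 2·242 + 132 = 616
t_c = 3 > 0 so v_max = 44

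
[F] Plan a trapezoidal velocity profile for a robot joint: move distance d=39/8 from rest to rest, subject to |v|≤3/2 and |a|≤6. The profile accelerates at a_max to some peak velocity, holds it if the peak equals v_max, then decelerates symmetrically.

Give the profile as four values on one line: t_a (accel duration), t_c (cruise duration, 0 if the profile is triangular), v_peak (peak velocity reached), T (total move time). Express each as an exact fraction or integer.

t_a=1/4 t_c=3 v_peak=3/2 T=7/2

v_max²/a_max = (3/2)²/6 = 3/8
39/8 ≥ 3/8 so v_max reached
t_a = (3/2)/6 = 1/4; v_peak = 3/2
d_cruise = 39/8 − 3/8 = 9/2; t_c = (9/2)/(3/2) = 3
T = 2·1/4 + 3 = 7/2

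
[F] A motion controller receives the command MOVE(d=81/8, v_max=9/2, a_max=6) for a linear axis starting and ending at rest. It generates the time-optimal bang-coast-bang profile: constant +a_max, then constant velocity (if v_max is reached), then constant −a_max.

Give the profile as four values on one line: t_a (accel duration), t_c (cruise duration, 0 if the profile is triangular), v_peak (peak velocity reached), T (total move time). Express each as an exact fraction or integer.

vₘ²/aₘ = (9/2)²/6 = 27/8
81/8 ≥ 27/8 ⇒ cruise phase
t_a = (9/2)/6 = 3/4; v_peak = 9/2
d_cruise = 81/8 − 27/8 = 27/4; t_c = (27/4)/(9/2) = 3/2
T = 2·3/4 + 3/2 = 3

t_a=3/4 t_c=3/2 v_peak=9/2 T=3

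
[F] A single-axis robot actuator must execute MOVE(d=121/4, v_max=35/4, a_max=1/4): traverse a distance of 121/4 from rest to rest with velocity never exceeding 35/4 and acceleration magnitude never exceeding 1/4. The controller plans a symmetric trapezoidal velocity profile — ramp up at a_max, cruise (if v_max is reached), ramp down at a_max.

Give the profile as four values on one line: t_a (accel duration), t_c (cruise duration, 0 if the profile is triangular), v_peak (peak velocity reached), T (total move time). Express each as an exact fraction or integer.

v_max²/a_max = (35/4)²/(1/4) = 1225/4
121/4 < 1225/4 so t_c = 0
v_peak = √(121/4·1/4) = √(121/16) = 11/4
t_a = (11/4)/(1/4) = 11; t_c = 0
T = 2·11 = 22

t_a=11 t_c=0 v_peak=11/4 T=22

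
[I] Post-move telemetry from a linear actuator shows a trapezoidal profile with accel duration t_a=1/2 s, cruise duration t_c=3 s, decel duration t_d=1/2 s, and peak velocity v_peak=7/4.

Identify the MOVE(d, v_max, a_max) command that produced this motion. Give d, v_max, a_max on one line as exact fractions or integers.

d=49/8 v_max=7/4 a_max=7/2

a_max = (7/4)/(1/2) = 7/2
d_a = ½·7/4·1/2 = 7/16; d_c = 7/4·3 = 21/4
d = 2·7/16 + 21/4 = 49/8
t_c = 3 > 0 ⇒ limit active, v_max = 7/4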